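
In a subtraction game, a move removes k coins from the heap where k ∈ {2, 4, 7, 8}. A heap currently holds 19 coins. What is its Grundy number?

1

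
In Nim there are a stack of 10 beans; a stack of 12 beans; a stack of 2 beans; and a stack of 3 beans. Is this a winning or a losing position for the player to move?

Winning position

Compute the nim-sum pairwise:
10 XOR 12 = 6
6 XOR 2 = 4
4 XOR 3 = 7
The nim-sum is 7 ≠ 0, so this is an N-position: the player to move can win.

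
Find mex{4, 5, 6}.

0 is not in the set, so the mex is 0.

0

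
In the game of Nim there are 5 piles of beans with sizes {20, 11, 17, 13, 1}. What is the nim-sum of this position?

2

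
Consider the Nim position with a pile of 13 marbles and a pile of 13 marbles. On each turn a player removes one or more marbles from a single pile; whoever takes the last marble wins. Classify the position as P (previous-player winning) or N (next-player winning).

Write each in binary and XOR column by column:
  1101  (13)
  1101  (13)
  ----
  0000  (0)
The nim-sum is 0, so this is a P-position: the player to move is in a losing position under optimal play.

P-position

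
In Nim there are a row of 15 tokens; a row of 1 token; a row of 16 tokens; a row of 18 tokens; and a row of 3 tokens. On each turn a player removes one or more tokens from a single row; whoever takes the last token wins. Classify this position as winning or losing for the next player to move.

Winning position

In binary:
  01111  (15)
  00001  (1)
  10000  (16)
  10010  (18)
  00011  (3)
  -----
  01111  (15)
The nim-sum is 15 ≠ 0, so this is an N-position: the player to move can win.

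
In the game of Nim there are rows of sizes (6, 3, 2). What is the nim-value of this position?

7

Nim-sum: 6 ⊕ 3 ⊕ 2 = 7.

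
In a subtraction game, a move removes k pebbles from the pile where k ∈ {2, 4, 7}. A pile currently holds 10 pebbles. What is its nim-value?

Grundy values for subtraction set {2, 4, 7}:
k:     0  1  2  3  4  5  6  7  8  9 10
g(k):  0  0  1  1  2  2  0  3  1  0  2
So g(10) = 2.

2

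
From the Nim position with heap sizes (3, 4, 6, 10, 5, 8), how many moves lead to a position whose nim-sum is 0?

3

In binary:
  0011  (3)
  0100  (4)
  0110  (6)
  1010  (10)
  0101  (5)
  1000  (8)
  ----
  0110  (6)
The overall nim-sum is X = 6. A heap of size p has a winning move iff p XOR X < p (reduce it to p XOR X).
  3: 3 XOR 6 = 5 ≥ 3 — no move.
  4: 4 XOR 6 = 2 < 4 — winning move (to 2).
  6: 6 XOR 6 = 0 < 6 — winning move (to 0).
  10: 10 XOR 6 = 12 ≥ 10 — no move.
  5: 5 XOR 6 = 3 < 5 — winning move (to 3).
  8: 8 XOR 6 = 14 ≥ 8 — no move.
That gives 3 winning moves.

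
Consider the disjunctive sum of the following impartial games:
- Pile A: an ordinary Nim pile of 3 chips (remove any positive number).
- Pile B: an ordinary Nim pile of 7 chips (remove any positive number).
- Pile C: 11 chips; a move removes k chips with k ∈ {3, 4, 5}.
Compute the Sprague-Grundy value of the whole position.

5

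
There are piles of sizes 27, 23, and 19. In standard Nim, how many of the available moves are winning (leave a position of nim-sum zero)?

3

Compute the nim-sum pairwise:
27 ^ 23 = 12
12 ^ 19 = 31
The overall nim-sum is X = 31. A pile of size p has a winning move iff p XOR X < p (reduce it to p XOR X).
  27: 27 XOR 31 = 4 < 27 — winning move (to 4).
  23: 23 XOR 31 = 8 < 23 — winning move (to 8).
  19: 19 XOR 31 = 12 < 19 — winning move (to 12).
That gives 3 winning moves.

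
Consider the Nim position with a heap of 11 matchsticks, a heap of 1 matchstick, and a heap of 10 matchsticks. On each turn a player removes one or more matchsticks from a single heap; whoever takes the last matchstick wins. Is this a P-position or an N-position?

Nim-sum: 11 ^ 1 ^ 10 = 0.
The nim-sum is 0, so this is a P-position: the player to move is in a losing position under optimal play.

P-position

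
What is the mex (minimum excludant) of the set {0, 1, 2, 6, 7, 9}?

The values 0, 1, 2 are all present; 3 is the first non-negative integer missing from the set.

3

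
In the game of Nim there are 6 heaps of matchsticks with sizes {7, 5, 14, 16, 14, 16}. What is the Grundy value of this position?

2

Nim-sum: 7 XOR 5 XOR 14 XOR 16 XOR 14 XOR 16 = 2.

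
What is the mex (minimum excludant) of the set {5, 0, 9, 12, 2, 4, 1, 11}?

3

The values 0, 1, 2 are all present; 3 is the first non-negative integer missing from the set.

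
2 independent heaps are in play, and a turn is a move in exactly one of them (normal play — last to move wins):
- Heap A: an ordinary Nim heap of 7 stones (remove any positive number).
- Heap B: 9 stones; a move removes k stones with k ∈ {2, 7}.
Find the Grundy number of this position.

7

Heap A is a plain Nim heap of size 7, so its Grundy value is 7.
Build the Grundy sequence for heap B with g(k) = mex{g(k−s) : s ∈ {2, 7}, s ≤ k}:
g(0) = mex{} = 0
g(1) = mex{} = 0
g(2) = mex{0} = 1
g(3) = mex{0} = 1
g(4) = mex{1} = 0
g(5) = mex{1} = 0
g(6) = mex{0} = 1
g(7) = mex{0} = 1
g(8) = mex{0,1} = 2
g(9) = mex{1} = 0
So g(9) = 0.
By the Sprague-Grundy theorem, the Grundy value of a sum of independent games is the XOR of the component values.
Combined value = 7 XOR 0 = 7.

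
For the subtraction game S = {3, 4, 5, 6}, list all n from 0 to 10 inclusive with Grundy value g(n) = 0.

Grundy values for subtraction set {3, 4, 5, 6}:
k:     0  1  2  3  4  5  6  7  8  9 10
g(k):  0  0  0  1  1  1  2  2  2  0  0
The P-positions (g = 0) in 0..10 are 0, 1, 2, 9, 10.

0, 1, 2, 9, 10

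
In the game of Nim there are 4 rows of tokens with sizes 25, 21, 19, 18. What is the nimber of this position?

13

Compute the nim-sum pairwise:
25 XOR 21 = 12
12 XOR 19 = 31
31 XOR 18 = 13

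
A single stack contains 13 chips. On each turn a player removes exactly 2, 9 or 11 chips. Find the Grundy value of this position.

2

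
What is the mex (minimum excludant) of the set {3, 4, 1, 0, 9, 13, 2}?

The values 0, 1, 2, 3, 4 are all present; 5 is the first non-negative integer missing from the set.

5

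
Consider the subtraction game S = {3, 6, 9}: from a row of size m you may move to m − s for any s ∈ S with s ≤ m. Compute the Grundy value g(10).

Build the Grundy sequence with g(k) = mex{g(k−s) : s ∈ {3, 6, 9}, s ≤ k}:
g(0) = mex{} = 0
g(1) = mex{} = 0
g(2) = mex{} = 0
g(3) = mex{0} = 1
g(4) = mex{0} = 1
g(5) = mex{0} = 1
g(6) = mex{0,1} = 2
g(7) = mex{0,1} = 2
g(8) = mex{0,1} = 2
g(9) = mex{0,1,2} = 3
g(10) = mex{0,1,2} = 3
So g(10) = 3.

3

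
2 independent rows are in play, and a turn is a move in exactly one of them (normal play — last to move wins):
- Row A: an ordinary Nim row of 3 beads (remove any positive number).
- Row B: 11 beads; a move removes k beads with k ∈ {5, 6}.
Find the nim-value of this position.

3

Row A is a plain Nim row of size 3, so its Grundy value is 3.
Build the Grundy sequence for row B with g(k) = mex{g(k−s) : s ∈ {5, 6}, s ≤ k}:
k:     0  1  2  3  4  5  6  7  8  9 10 11
g(k):  0  0  0  0  0  1  1  1  1  1  2  0
So g(11) = 0.
By the Sprague-Grundy theorem, the Grundy value of a sum of independent games is the XOR of the component values.
Combined value = 3 ⊕ 0 = 3.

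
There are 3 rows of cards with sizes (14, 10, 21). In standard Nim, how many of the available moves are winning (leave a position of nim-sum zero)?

1

Bitwise XOR of the heap sizes:
  01110  (14)
  01010  (10)
  10101  (21)
  -----
  10001  (17)
The overall nim-sum is X = 17. A row of size p has a winning move iff p XOR X < p (reduce it to p XOR X).
  14: 14 XOR 17 = 31 ≥ 14 — no move.
  10: 10 XOR 17 = 27 ≥ 10 — no move.
  21: 21 XOR 17 = 4 < 21 — winning move (to 4).
That gives 1 winning move.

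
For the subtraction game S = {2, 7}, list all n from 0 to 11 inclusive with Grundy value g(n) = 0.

Compute g(0), g(1), … for moves {2, 7}:
g(0) = mex{} = 0
g(1) = mex{} = 0
g(2) = mex{0} = 1
g(3) = mex{0} = 1
g(4) = mex{1} = 0
g(5) = mex{1} = 0
g(6) = mex{0} = 1
g(7) = mex{0} = 1
g(8) = mex{0,1} = 2
g(9) = mex{1} = 0
g(10) = mex{1,2} = 0
g(11) = mex{0} = 1
The P-positions (g = 0) in 0..11 are 0, 1, 4, 5, 9, 10.

0, 1, 4, 5, 9, 10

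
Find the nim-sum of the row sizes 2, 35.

Nim-sum: 2 XOR 35 = 33.

33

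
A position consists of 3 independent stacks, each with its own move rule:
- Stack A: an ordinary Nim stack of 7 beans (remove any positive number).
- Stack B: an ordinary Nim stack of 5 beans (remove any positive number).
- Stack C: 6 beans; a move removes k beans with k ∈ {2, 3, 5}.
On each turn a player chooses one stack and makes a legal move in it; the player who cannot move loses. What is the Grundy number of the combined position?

1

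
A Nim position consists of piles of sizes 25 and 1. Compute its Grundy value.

Compute the nim-sum pairwise:
25 XOR 1 = 24

24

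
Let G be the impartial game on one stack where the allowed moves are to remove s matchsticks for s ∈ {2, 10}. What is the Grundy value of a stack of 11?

Build the Grundy sequence with g(k) = mex{g(k−s) : s ∈ {2, 10}, s ≤ k}:
k:     0  1  2  3  4  5  6  7  8  9 10 11
g(k):  0  0  1  1  0  0  1  1  0  0  1  1
So g(11) = 1.

1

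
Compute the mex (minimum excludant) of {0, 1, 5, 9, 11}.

2

The values 0, 1 are all present; 2 is the first non-negative integer missing from the set.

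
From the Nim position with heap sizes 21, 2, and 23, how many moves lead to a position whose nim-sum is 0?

0

In binary:
  10101  (21)
  00010  (2)
  10111  (23)
  -----
  00000  (0)
The nim-sum is already 0, so every move leaves a nonzero nim-sum — there are no winning moves.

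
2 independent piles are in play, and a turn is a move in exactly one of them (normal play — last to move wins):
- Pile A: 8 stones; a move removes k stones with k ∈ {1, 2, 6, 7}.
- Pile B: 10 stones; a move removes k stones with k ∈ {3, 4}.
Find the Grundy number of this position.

1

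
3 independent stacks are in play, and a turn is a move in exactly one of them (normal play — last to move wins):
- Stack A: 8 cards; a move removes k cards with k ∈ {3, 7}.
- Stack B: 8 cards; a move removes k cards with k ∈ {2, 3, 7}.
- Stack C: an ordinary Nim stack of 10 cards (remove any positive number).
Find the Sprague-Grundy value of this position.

Grundy values for stack A (subtraction set {3, 7}):
g(0) = mex{} = 0
g(1) = mex{} = 0
g(2) = mex{} = 0
g(3) = mex{0} = 1
g(4) = mex{0} = 1
g(5) = mex{0} = 1
g(6) = mex{1} = 0
g(7) = mex{0,1} = 2
g(8) = mex{0,1} = 2
So g(8) = 2.
Build the Grundy sequence for stack B with g(k) = mex{g(k−s) : s ∈ {2, 3, 7}, s ≤ k}:
k:     0  1  2  3  4  5  6  7  8
g(k):  0  0  1  1  2  0  0  1  1
So g(8) = 1.
Stack C is a plain Nim stack of size 10, so its Grundy value is 10.
The value of a disjunctive sum is the nim-sum of the parts.
Combined value = 2 XOR 1 XOR 10 = 9.

9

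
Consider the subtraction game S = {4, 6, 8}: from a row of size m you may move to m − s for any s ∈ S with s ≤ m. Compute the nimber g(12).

0

Compute g(0), g(1), … for moves {4, 6, 8}:
k:     0  1  2  3  4  5  6  7  8  9 10 11 12
g(k):  0  0  0  0  1  1  1  1  2  2  2  2  0
So g(12) = 0.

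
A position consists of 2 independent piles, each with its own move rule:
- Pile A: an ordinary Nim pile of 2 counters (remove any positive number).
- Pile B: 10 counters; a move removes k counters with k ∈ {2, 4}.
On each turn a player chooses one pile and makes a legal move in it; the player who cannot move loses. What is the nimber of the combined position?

Pile A is a plain Nim pile of size 2, so its Grundy value is 2.
Grundy values for pile B (subtraction set {2, 4}):
g(0) = mex{} = 0
g(1) = mex{} = 0
g(2) = mex{0} = 1
g(3) = mex{0} = 1
g(4) = mex{0,1} = 2
g(5) = mex{0,1} = 2
g(6) = mex{1,2} = 0
g(7) = mex{1,2} = 0
g(8) = mex{0,2} = 1
g(9) = mex{0,2} = 1
g(10) = mex{0,1} = 2
So g(10) = 2.
By the Sprague-Grundy theorem, the Grundy value of a sum of independent games is the XOR of the component values.
Combined value = 2 XOR 2 = 0.

0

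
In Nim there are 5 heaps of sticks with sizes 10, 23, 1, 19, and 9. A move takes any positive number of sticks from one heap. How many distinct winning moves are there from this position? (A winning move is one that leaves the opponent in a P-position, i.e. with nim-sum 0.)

Nim-sum: 10 ⊕ 23 ⊕ 1 ⊕ 19 ⊕ 9 = 6.
The overall nim-sum is X = 6. A heap of size p has a winning move iff p XOR X < p (reduce it to p XOR X).
  10: 10 XOR 6 = 12 ≥ 10 — no move.
  23: 23 XOR 6 = 17 < 23 — winning move (to 17).
  1: 1 XOR 6 = 7 ≥ 1 — no move.
  19: 19 XOR 6 = 21 ≥ 19 — no move.
  9: 9 XOR 6 = 15 ≥ 9 — no move.
That gives 1 winning move.

1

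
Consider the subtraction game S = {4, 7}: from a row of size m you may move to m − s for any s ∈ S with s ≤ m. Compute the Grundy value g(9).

Build the Grundy sequence with g(k) = mex{g(k−s) : s ∈ {4, 7}, s ≤ k}:
g(0) = mex{} = 0
g(1) = mex{} = 0
g(2) = mex{} = 0
g(3) = mex{} = 0
g(4) = mex{0} = 1
g(5) = mex{0} = 1
g(6) = mex{0} = 1
g(7) = mex{0} = 1
g(8) = mex{0,1} = 2
g(9) = mex{0,1} = 2
So g(9) = 2.

2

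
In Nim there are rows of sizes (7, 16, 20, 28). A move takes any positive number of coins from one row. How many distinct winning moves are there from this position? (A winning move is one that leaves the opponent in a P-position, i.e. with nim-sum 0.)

3

In binary:
  00111  (7)
  10000  (16)
  10100  (20)
  11100  (28)
  -----
  11111  (31)
The overall nim-sum is X = 31. A row of size p has a winning move iff p XOR X < p (reduce it to p XOR X).
  7: 7 XOR 31 = 24 ≥ 7 — no move.
  16: 16 XOR 31 = 15 < 16 — winning move (to 15).
  20: 20 XOR 31 = 11 < 20 — winning move (to 11).
  28: 28 XOR 31 = 3 < 28 — winning move (to 3).
That gives 3 winning moves.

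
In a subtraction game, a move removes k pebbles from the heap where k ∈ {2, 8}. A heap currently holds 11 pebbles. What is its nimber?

0

Build the Grundy sequence with g(k) = mex{g(k−s) : s ∈ {2, 8}, s ≤ k}:
k:     0  1  2  3  4  5  6  7  8  9 10 11
g(k):  0  0  1  1  0  0  1  1  2  2  0  0
So g(11) = 0.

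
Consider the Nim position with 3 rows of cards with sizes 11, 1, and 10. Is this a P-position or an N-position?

P-position

Nim-sum: 11 ^ 1 ^ 10 = 0.
The nim-sum is 0, so this is a P-position: the player to move is in a losing position under optimal play.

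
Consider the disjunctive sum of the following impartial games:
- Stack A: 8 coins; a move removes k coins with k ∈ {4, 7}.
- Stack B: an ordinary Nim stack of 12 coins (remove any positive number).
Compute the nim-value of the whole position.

For stack A, compute g(0), g(1), … with moves {4, 7}:
g(0) = mex{} = 0
g(1) = mex{} = 0
g(2) = mex{} = 0
g(3) = mex{} = 0
g(4) = mex{0} = 1
g(5) = mex{0} = 1
g(6) = mex{0} = 1
g(7) = mex{0} = 1
g(8) = mex{0,1} = 2
So g(8) = 2.
Stack B is a plain Nim stack of size 12, so its Grundy value is 12.
The value of a disjunctive sum is the nim-sum of the parts.
Combined value = 2 ⊕ 12 = 14.

14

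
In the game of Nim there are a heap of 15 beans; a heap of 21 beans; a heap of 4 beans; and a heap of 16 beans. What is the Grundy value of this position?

14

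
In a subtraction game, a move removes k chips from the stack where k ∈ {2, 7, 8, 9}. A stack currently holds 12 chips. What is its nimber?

2

Compute g(0), g(1), … for moves {2, 7, 8, 9}:
g(0) = mex{} = 0
g(1) = mex{} = 0
g(2) = mex{0} = 1
g(3) = mex{0} = 1
g(4) = mex{1} = 0
g(5) = mex{1} = 0
g(6) = mex{0} = 1
g(7) = mex{0} = 1
g(8) = mex{0,1} = 2
g(9) = mex{0,1} = 2
g(10) = mex{0,1,2} = 3
g(11) = mex{0,1,2} = 3
g(12) = mex{0,1,3} = 2
So g(12) = 2.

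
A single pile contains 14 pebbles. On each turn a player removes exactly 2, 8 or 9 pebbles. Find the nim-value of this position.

Compute g(0), g(1), … for moves {2, 8, 9}:
k:     0  1  2  3  4  5  6  7  8  9 10 11 12 13 14
g(k):  0  0  1  1  0  0  1  1  2  2  3  0  2  1  3
So g(14) = 3.

3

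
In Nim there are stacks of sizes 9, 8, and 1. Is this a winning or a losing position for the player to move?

Losing position

Compute the nim-sum pairwise:
9 XOR 8 = 1
1 XOR 1 = 0
The nim-sum is 0, so this is a P-position: the player to move is in a losing position under optimal play.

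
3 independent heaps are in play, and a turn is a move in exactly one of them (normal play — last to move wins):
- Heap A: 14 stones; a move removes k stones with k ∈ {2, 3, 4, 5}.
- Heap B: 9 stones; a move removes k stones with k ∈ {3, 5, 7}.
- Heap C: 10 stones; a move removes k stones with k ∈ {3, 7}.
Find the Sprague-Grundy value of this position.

For heap A, compute g(0), g(1), … with moves {2, 3, 4, 5}:
k:     0  1  2  3  4  5  6  7  8  9 10 11 12 13 14
g(k):  0  0  1  1  2  2  3  0  0  1  1  2  2  3  0
So g(14) = 0.
Build the Grundy sequence for heap B with g(k) = mex{g(k−s) : s ∈ {3, 5, 7}, s ≤ k}:
k:     0  1  2  3  4  5  6  7  8  9
g(k):  0  0  0  1  1  1  2  2  2  3
So g(9) = 3.
Build the Grundy sequence for heap C with g(k) = mex{g(k−s) : s ∈ {3, 7}, s ≤ k}:
g(0) = mex{} = 0
g(1) = mex{} = 0
g(2) = mex{} = 0
g(3) = mex{0} = 1
g(4) = mex{0} = 1
g(5) = mex{0} = 1
g(6) = mex{1} = 0
g(7) = mex{0,1} = 2
g(8) = mex{0,1} = 2
g(9) = mex{0} = 1
g(10) = mex{1,2} = 0
So g(10) = 0.
By the Sprague-Grundy theorem, the Grundy value of a sum of independent games is the XOR of the component values.
Combined value = 0 XOR 3 XOR 0 = 3.

3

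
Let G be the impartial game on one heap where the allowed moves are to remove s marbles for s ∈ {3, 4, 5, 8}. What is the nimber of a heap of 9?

Grundy values for subtraction set {3, 4, 5, 8}:
g(0) = mex{} = 0
g(1) = mex{} = 0
g(2) = mex{} = 0
g(3) = mex{0} = 1
g(4) = mex{0} = 1
g(5) = mex{0} = 1
g(6) = mex{0,1} = 2
g(7) = mex{0,1} = 2
g(8) = mex{0,1} = 2
g(9) = mex{0,1,2} = 3
So g(9) = 3.

3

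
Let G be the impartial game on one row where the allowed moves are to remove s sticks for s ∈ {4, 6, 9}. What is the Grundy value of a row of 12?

3

Grundy values for subtraction set {4, 6, 9}:
g(0) = mex{} = 0
g(1) = mex{} = 0
g(2) = mex{} = 0
g(3) = mex{} = 0
g(4) = mex{0} = 1
g(5) = mex{0} = 1
g(6) = mex{0} = 1
g(7) = mex{0} = 1
g(8) = mex{0,1} = 2
g(9) = mex{0,1} = 2
g(10) = mex{0,1} = 2
g(11) = mex{0,1} = 2
g(12) = mex{0,1,2} = 3
So g(12) = 3.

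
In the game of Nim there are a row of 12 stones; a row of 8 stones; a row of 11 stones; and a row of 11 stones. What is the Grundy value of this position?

Nim-sum: 12 ⊕ 8 ⊕ 11 ⊕ 11 = 4.

4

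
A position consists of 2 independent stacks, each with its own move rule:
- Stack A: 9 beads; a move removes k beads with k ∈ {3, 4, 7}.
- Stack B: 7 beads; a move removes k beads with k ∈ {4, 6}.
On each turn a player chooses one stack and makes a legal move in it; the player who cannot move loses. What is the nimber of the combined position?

For stack A, compute g(0), g(1), … with moves {3, 4, 7}:
k:     0  1  2  3  4  5  6  7  8  9
g(k):  0  0  0  1  1  1  2  2  2  3
So g(9) = 3.
For stack B, compute g(0), g(1), … with moves {4, 6}:
k:     0  1  2  3  4  5  6  7
g(k):  0  0  0  0  1  1  1  1
So g(7) = 1.
By the Sprague-Grundy theorem, the Grundy value of a sum of independent games is the XOR of the component values.
Combined value = 3 ⊕ 1 = 2.

2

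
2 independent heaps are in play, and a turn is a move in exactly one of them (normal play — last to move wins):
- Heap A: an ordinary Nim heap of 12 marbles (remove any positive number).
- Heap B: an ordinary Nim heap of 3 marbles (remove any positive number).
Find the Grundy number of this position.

15

Heap A is a plain Nim heap of size 12, so its Grundy value is 12.
Heap B is a plain Nim heap of size 3, so its Grundy value is 3.
By the Sprague-Grundy theorem, the Grundy value of a sum of independent games is the XOR of the component values.
Combined value = 12 ⊕ 3 = 15.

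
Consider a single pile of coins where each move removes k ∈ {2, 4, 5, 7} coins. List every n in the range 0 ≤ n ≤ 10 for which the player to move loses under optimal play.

Compute g(0), g(1), … for moves {2, 4, 5, 7}:
k:     0  1  2  3  4  5  6  7  8  9 10
g(k):  0  0  1  1  2  2  3  3  4  0  0
The P-positions (g = 0) in 0..10 are 0, 1, 9, 10.

0, 1, 9, 10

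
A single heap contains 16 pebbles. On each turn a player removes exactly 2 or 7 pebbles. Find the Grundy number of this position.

1

Compute g(0), g(1), … for moves {2, 7}:
k:     0  1  2  3  4  5  6  7  8  9 10 11 12 13 14 15 16
g(k):  0  0  1  1  0  0  1  1  2  0  0  1  1  0  0  1  1
So g(16) = 1.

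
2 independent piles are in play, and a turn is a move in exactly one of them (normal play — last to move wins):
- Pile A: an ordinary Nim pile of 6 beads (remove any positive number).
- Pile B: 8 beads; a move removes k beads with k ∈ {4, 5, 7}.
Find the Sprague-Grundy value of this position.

4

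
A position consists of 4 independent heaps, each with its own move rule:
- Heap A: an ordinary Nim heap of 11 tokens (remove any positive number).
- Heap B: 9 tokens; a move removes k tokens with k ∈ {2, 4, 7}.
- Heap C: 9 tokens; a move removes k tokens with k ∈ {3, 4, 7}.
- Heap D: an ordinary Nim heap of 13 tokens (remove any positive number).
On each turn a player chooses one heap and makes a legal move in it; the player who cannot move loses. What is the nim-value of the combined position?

Heap A is a plain Nim heap of size 11, so its Grundy value is 11.
Grundy values for heap B (subtraction set {2, 4, 7}):
g(0) = mex{} = 0
g(1) = mex{} = 0
g(2) = mex{0} = 1
g(3) = mex{0} = 1
g(4) = mex{0,1} = 2
g(5) = mex{0,1} = 2
g(6) = mex{1,2} = 0
g(7) = mex{0,1,2} = 3
g(8) = mex{0,2} = 1
g(9) = mex{1,2,3} = 0
So g(9) = 0.
Grundy values for heap C (subtraction set {3, 4, 7}):
k:     0  1  2  3  4  5  6  7  8  9
g(k):  0  0  0  1  1  1  2  2  2  3
So g(9) = 3.
Heap D is a plain Nim heap of size 13, so its Grundy value is 13.
By the Sprague-Grundy theorem, the Grundy value of a sum of independent games is the XOR of the component values.
Combined value = 11 XOR 0 XOR 3 XOR 13 = 5.

5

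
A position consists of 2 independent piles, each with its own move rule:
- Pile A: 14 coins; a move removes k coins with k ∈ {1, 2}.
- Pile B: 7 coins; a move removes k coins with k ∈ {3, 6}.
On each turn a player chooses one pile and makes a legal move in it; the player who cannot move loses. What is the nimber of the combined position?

0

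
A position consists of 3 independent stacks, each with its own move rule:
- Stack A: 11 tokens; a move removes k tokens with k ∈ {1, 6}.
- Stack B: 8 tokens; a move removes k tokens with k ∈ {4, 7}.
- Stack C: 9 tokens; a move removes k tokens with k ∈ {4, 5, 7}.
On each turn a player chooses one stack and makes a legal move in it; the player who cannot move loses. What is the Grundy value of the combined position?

0

Grundy values for stack A (subtraction set {1, 6}):
k:     0  1  2  3  4  5  6  7  8  9 10 11
g(k):  0  1  0  1  0  1  2  0  1  0  1  0
So g(11) = 0.
For stack B, compute g(0), g(1), … with moves {4, 7}:
g(0) = mex{} = 0
g(1) = mex{} = 0
g(2) = mex{} = 0
g(3) = mex{} = 0
g(4) = mex{0} = 1
g(5) = mex{0} = 1
g(6) = mex{0} = 1
g(7) = mex{0} = 1
g(8) = mex{0,1} = 2
So g(8) = 2.
Build the Grundy sequence for stack C with g(k) = mex{g(k−s) : s ∈ {4, 5, 7}, s ≤ k}:
k:     0  1  2  3  4  5  6  7  8  9
g(k):  0  0  0  0  1  1  1  1  2  2
So g(9) = 2.
By the Sprague-Grundy theorem, the Grundy value of a sum of independent games is the XOR of the component values.
Combined value = 0 ⊕ 2 ⊕ 2 = 0.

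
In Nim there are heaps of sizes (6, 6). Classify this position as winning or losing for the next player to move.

Losing position

Nim-sum: 6 ⊕ 6 = 0.
The nim-sum is 0, so this is a P-position: the player to move is in a losing position under optimal play.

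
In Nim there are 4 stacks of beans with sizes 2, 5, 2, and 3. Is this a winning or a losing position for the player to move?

Write each in binary and XOR column by column:
  010  (2)
  101  (5)
  010  (2)
  011  (3)
  ---
  110  (6)
The nim-sum is 6 ≠ 0, so this is an N-position: the player to move can win.

Winning position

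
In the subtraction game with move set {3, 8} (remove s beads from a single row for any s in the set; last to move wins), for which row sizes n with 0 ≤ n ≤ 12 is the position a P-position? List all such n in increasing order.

0, 1, 2, 6, 7, 11, 12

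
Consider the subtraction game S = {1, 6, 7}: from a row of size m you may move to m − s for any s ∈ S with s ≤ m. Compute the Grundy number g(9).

Compute g(0), g(1), … for moves {1, 6, 7}:
g(0) = mex{} = 0
g(1) = mex{0} = 1
g(2) = mex{1} = 0
g(3) = mex{0} = 1
g(4) = mex{1} = 0
g(5) = mex{0} = 1
g(6) = mex{0,1} = 2
g(7) = mex{0,1,2} = 3
g(8) = mex{0,1,3} = 2
g(9) = mex{0,1,2} = 3
So g(9) = 3.

3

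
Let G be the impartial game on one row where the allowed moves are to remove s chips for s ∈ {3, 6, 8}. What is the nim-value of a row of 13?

Compute g(0), g(1), … for moves {3, 6, 8}:
k:     0  1  2  3  4  5  6  7  8  9 10 11 12 13
g(k):  0  0  0  1  1  1  2  2  2  3  3  0  0  0
So g(13) = 0.

0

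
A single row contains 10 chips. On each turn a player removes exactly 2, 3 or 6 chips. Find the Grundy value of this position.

0

Compute g(0), g(1), … for moves {2, 3, 6}:
g(0) = mex{} = 0
g(1) = mex{} = 0
g(2) = mex{0} = 1
g(3) = mex{0} = 1
g(4) = mex{0,1} = 2
g(5) = mex{1} = 0
g(6) = mex{0,1,2} = 3
g(7) = mex{0,2} = 1
g(8) = mex{0,1,3} = 2
g(9) = mex{1,3} = 0
g(10) = mex{1,2} = 0
So g(10) = 0.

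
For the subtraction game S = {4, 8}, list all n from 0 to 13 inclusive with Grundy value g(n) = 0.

0, 1, 2, 3, 12, 13

Grundy values for subtraction set {4, 8}:
g(0) = mex{} = 0
g(1) = mex{} = 0
g(2) = mex{} = 0
g(3) = mex{} = 0
g(4) = mex{0} = 1
g(5) = mex{0} = 1
g(6) = mex{0} = 1
g(7) = mex{0} = 1
g(8) = mex{0,1} = 2
g(9) = mex{0,1} = 2
g(10) = mex{0,1} = 2
g(11) = mex{0,1} = 2
g(12) = mex{1,2} = 0
g(13) = mex{1,2} = 0
The P-positions (g = 0) in 0..13 are 0, 1, 2, 3, 12, 13.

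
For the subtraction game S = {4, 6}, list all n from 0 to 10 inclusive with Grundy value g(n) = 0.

0, 1, 2, 3, 10

Grundy values for subtraction set {4, 6}:
g(0) = mex{} = 0
g(1) = mex{} = 0
g(2) = mex{} = 0
g(3) = mex{} = 0
g(4) = mex{0} = 1
g(5) = mex{0} = 1
g(6) = mex{0} = 1
g(7) = mex{0} = 1
g(8) = mex{0,1} = 2
g(9) = mex{0,1} = 2
g(10) = mex{1} = 0
The P-positions (g = 0) in 0..10 are 0, 1, 2, 3, 10.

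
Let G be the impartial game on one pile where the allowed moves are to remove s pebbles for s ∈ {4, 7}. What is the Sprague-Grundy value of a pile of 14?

0

Build the Grundy sequence with g(k) = mex{g(k−s) : s ∈ {4, 7}, s ≤ k}:
g(0) = mex{} = 0
g(1) = mex{} = 0
g(2) = mex{} = 0
g(3) = mex{} = 0
g(4) = mex{0} = 1
g(5) = mex{0} = 1
g(6) = mex{0} = 1
g(7) = mex{0} = 1
g(8) = mex{0,1} = 2
g(9) = mex{0,1} = 2
g(10) = mex{0,1} = 2
g(11) = mex{1} = 0
g(12) = mex{1,2} = 0
g(13) = mex{1,2} = 0
g(14) = mex{1,2} = 0
So g(14) = 0.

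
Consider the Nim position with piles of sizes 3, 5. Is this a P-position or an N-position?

Compute the nim-sum pairwise:
3 ⊕ 5 = 6
The nim-sum is 6 ≠ 0, so this is an N-position: the player to move can win.

N-position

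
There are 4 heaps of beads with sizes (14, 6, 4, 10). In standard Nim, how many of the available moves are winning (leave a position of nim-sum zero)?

3

Bitwise XOR of the heap sizes:
  1110  (14)
  0110  (6)
  0100  (4)
  1010  (10)
  ----
  0110  (6)
The overall nim-sum is X = 6. A heap of size p has a winning move iff p XOR X < p (reduce it to p XOR X).
  14: 14 XOR 6 = 8 < 14 — winning move (to 8).
  6: 6 XOR 6 = 0 < 6 — winning move (to 0).
  4: 4 XOR 6 = 2 < 4 — winning move (to 2).
  10: 10 XOR 6 = 12 ≥ 10 — no move.
That gives 3 winning moves.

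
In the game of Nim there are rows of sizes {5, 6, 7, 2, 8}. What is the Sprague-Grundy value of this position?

Compute the nim-sum pairwise:
5 XOR 6 = 3
3 XOR 7 = 4
4 XOR 2 = 6
6 XOR 8 = 14

14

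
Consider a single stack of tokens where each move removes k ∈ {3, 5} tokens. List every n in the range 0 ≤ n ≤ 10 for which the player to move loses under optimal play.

0, 1, 2, 8, 9, 10

Build the Grundy sequence with g(k) = mex{g(k−s) : s ∈ {3, 5}, s ≤ k}:
k:     0  1  2  3  4  5  6  7  8  9 10
g(k):  0  0  0  1  1  1  2  2  0  0  0
The P-positions (g = 0) in 0..10 are 0, 1, 2, 8, 9, 10.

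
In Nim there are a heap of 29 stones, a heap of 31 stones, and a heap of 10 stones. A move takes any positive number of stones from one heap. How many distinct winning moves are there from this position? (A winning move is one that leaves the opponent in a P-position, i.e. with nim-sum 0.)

Bitwise XOR of the heap sizes:
  11101  (29)
  11111  (31)
  01010  (10)
  -----
  01000  (8)
The overall nim-sum is X = 8. A heap of size p has a winning move iff p XOR X < p (reduce it to p XOR X).
  29: 29 XOR 8 = 21 < 29 — winning move (to 21).
  31: 31 XOR 8 = 23 < 31 — winning move (to 23).
  10: 10 XOR 8 = 2 < 10 — winning move (to 2).
That gives 3 winning moves.

3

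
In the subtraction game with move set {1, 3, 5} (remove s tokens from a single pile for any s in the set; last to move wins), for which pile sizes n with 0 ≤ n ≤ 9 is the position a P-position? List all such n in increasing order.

0, 2, 4, 6, 8

Build the Grundy sequence with g(k) = mex{g(k−s) : s ∈ {1, 3, 5}, s ≤ k}:
g(0) = mex{} = 0
g(1) = mex{0} = 1
g(2) = mex{1} = 0
g(3) = mex{0} = 1
g(4) = mex{1} = 0
g(5) = mex{0} = 1
g(6) = mex{1} = 0
g(7) = mex{0} = 1
g(8) = mex{1} = 0
g(9) = mex{0} = 1
The P-positions (g = 0) in 0..9 are 0, 2, 4, 6, 8.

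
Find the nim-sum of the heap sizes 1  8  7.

Compute the nim-sum pairwise:
1 ^ 8 = 9
9 ^ 7 = 14

14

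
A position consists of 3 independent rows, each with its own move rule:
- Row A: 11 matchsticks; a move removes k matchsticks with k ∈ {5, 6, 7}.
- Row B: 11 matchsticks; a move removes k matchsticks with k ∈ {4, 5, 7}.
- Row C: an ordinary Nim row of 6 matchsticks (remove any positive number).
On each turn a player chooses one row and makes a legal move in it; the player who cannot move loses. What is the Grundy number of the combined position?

4

For row A, compute g(0), g(1), … with moves {5, 6, 7}:
k:     0  1  2  3  4  5  6  7  8  9 10 11
g(k):  0  0  0  0  0  1  1  1  1  1  2  2
So g(11) = 2.
Build the Grundy sequence for row B with g(k) = mex{g(k−s) : s ∈ {4, 5, 7}, s ≤ k}:
k:     0  1  2  3  4  5  6  7  8  9 10 11
g(k):  0  0  0  0  1  1  1  1  2  2  2  0
So g(11) = 0.
Row C is a plain Nim row of size 6, so its Grundy value is 6.
The value of a disjunctive sum is the nim-sum of the parts.
Combined value = 2 XOR 0 XOR 6 = 4.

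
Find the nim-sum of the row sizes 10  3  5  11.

7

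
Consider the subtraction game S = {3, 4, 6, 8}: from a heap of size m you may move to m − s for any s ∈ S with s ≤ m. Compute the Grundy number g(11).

Compute g(0), g(1), … for moves {3, 4, 6, 8}:
k:     0  1  2  3  4  5  6  7  8  9 10 11
g(k):  0  0  0  1  1  1  2  2  2  3  3  0
So g(11) = 0.

0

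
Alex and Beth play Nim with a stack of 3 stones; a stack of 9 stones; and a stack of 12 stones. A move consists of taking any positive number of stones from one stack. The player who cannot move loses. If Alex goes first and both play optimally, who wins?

Compute the nim-sum pairwise:
3 ⊕ 9 = 10
10 ⊕ 12 = 6
The nim-sum is 6 ≠ 0, so this is an N-position: the player to move can win; Alex has a winning move.

Alex wins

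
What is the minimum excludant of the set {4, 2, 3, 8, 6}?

0 is not in the set, so the mex is 0.

0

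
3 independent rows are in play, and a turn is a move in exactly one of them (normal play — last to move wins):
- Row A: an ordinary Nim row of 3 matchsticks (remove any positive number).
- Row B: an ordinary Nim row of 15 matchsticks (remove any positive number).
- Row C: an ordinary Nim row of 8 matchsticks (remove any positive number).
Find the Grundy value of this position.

Row A is a plain Nim row of size 3, so its Grundy value is 3.
Row B is a plain Nim row of size 15, so its Grundy value is 15.
Row C is a plain Nim row of size 8, so its Grundy value is 8.
The value of a disjunctive sum is the nim-sum of the parts.
Combined value = 3 XOR 15 XOR 8 = 4.

4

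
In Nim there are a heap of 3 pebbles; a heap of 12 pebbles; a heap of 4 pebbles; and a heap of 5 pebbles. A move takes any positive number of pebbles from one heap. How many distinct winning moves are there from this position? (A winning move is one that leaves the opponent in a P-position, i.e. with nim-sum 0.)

1

Nim-sum: 3 ^ 12 ^ 4 ^ 5 = 14.
The overall nim-sum is X = 14. A heap of size p has a winning move iff p XOR X < p (reduce it to p XOR X).
  3: 3 XOR 14 = 13 ≥ 3 — no move.
  12: 12 XOR 14 = 2 < 12 — winning move (to 2).
  4: 4 XOR 14 = 10 ≥ 4 — no move.
  5: 5 XOR 14 = 11 ≥ 5 — no move.
That gives 1 winning move.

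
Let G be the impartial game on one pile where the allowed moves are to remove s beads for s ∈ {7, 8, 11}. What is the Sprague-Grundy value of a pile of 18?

0

Build the Grundy sequence with g(k) = mex{g(k−s) : s ∈ {7, 8, 11}, s ≤ k}:
k:     0  1  2  3  4  5  6  7  8  9 10 11 12 13 14 15 16 17 18
g(k):  0  0  0  0  0  0  0  1  1  1  1  1  1  1  2  2  2  2  0
So g(18) = 0.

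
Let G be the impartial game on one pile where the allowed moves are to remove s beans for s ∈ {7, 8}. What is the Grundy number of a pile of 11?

Grundy values for subtraction set {7, 8}:
g(0) = mex{} = 0
g(1) = mex{} = 0
g(2) = mex{} = 0
g(3) = mex{} = 0
g(4) = mex{} = 0
g(5) = mex{} = 0
g(6) = mex{} = 0
g(7) = mex{0} = 1
g(8) = mex{0} = 1
g(9) = mex{0} = 1
g(10) = mex{0} = 1
g(11) = mex{0} = 1
So g(11) = 1.

1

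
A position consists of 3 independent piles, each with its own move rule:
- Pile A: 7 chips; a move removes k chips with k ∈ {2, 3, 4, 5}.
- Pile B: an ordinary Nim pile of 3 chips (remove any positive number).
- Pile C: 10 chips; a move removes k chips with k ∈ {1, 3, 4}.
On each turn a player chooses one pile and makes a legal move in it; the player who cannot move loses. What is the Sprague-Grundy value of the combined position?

Grundy values for pile A (subtraction set {2, 3, 4, 5}):
k:     0  1  2  3  4  5  6  7
g(k):  0  0  1  1  2  2  3  0
So g(7) = 0.
Pile B is a plain Nim pile of size 3, so its Grundy value is 3.
Build the Grundy sequence for pile C with g(k) = mex{g(k−s) : s ∈ {1, 3, 4}, s ≤ k}:
g(0) = mex{} = 0
g(1) = mex{0} = 1
g(2) = mex{1} = 0
g(3) = mex{0} = 1
g(4) = mex{0,1} = 2
g(5) = mex{0,1,2} = 3
g(6) = mex{0,1,3} = 2
g(7) = mex{1,2} = 0
g(8) = mex{0,2,3} = 1
g(9) = mex{1,2,3} = 0
g(10) = mex{0,2} = 1
So g(10) = 1.
The value of a disjunctive sum is the nim-sum of the parts.
Combined value = 0 XOR 3 XOR 1 = 2.

2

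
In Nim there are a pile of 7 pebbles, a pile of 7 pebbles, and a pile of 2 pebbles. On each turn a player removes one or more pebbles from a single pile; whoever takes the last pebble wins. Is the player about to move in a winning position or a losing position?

Winning position

Write each in binary and XOR column by column:
  111  (7)
  111  (7)
  010  (2)
  ---
  010  (2)
The nim-sum is 2 ≠ 0, so this is an N-position: the player to move can win.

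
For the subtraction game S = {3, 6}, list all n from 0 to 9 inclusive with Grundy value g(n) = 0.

0, 1, 2, 9

Compute g(0), g(1), … for moves {3, 6}:
k:     0  1  2  3  4  5  6  7  8  9
g(k):  0  0  0  1  1  1  2  2  2  0
The P-positions (g = 0) in 0..9 are 0, 1, 2, 9.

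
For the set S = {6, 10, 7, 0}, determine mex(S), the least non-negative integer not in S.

0 is in the set but 1 is not, so the mex is 1.

1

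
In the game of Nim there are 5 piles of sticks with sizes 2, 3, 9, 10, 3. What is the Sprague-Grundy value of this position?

1

Nim-sum: 2 ⊕ 3 ⊕ 9 ⊕ 10 ⊕ 3 = 1.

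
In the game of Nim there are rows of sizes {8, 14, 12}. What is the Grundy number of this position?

Nim-sum: 8 ^ 14 ^ 12 = 10.

10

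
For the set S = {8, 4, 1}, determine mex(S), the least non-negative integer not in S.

0 is not in the set, so the mex is 0.

0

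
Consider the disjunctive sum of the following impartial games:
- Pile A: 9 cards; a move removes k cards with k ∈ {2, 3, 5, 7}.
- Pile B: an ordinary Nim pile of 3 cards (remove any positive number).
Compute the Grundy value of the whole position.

3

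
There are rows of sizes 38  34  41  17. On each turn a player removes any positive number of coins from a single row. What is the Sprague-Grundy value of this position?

Nim-sum: 38 ^ 34 ^ 41 ^ 17 = 60.

60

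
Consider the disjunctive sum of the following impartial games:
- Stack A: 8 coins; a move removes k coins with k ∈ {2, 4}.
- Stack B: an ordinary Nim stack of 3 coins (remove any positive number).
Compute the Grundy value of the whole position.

2

Build the Grundy sequence for stack A with g(k) = mex{g(k−s) : s ∈ {2, 4}, s ≤ k}:
k:     0  1  2  3  4  5  6  7  8
g(k):  0  0  1  1  2  2  0  0  1
So g(8) = 1.
Stack B is a plain Nim stack of size 3, so its Grundy value is 3.
The value of a disjunctive sum is the nim-sum of the parts.
Combined value = 1 ⊕ 3 = 2.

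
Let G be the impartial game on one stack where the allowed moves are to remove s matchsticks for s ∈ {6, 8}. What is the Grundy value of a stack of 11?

Grundy values for subtraction set {6, 8}:
g(0) = mex{} = 0
g(1) = mex{} = 0
g(2) = mex{} = 0
g(3) = mex{} = 0
g(4) = mex{} = 0
g(5) = mex{} = 0
g(6) = mex{0} = 1
g(7) = mex{0} = 1
g(8) = mex{0} = 1
g(9) = mex{0} = 1
g(10) = mex{0} = 1
g(11) = mex{0} = 1
So g(11) = 1.

1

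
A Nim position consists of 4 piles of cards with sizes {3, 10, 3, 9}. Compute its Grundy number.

Compute the nim-sum pairwise:
3 ⊕ 10 = 9
9 ⊕ 3 = 10
10 ⊕ 9 = 3

3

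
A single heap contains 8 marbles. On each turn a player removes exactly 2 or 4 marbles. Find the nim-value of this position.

1

Grundy values for subtraction set {2, 4}:
k:     0  1  2  3  4  5  6  7  8
g(k):  0  0  1  1  2  2  0  0  1
So g(8) = 1.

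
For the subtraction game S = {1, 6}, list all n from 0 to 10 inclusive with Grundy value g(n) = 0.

0, 2, 4, 7, 9

Compute g(0), g(1), … for moves {1, 6}:
k:     0  1  2  3  4  5  6  7  8  9 10
g(k):  0  1  0  1  0  1  2  0  1  0  1
The P-positions (g = 0) in 0..10 are 0, 2, 4, 7, 9.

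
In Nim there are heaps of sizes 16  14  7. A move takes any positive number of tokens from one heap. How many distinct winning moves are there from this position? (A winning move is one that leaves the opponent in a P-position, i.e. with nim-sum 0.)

1

Compute the nim-sum pairwise:
16 ⊕ 14 = 30
30 ⊕ 7 = 25
The overall nim-sum is X = 25. A heap of size p has a winning move iff p XOR X < p (reduce it to p XOR X).
  16: 16 XOR 25 = 9 < 16 — winning move (to 9).
  14: 14 XOR 25 = 23 ≥ 14 — no move.
  7: 7 XOR 25 = 30 ≥ 7 — no move.
That gives 1 winning move.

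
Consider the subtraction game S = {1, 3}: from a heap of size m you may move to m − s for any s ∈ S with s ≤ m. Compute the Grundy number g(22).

Compute g(0), g(1), … for moves {1, 3}:
k:     0  1  2  3  4  5  6  7  8  9 10 11 12 13 14 15 16 17 18 19 20 21 22
g(k):  0  1  0  1  0  1  0  1  0  1  0  1  0  1  0  1  0  1  0  1  0  1  0
So g(22) = 0.

0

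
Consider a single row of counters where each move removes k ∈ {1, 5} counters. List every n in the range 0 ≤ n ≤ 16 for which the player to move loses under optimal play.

Grundy values for subtraction set {1, 5}:
k:     0  1  2  3  4  5  6  7  8  9 10 11 12 13 14 15 16
g(k):  0  1  0  1  0  1  0  1  0  1  0  1  0  1  0  1  0
The P-positions (g = 0) in 0..16 are 0, 2, 4, 6, 8, 10, 12, 14, 16.

0, 2, 4, 6, 8, 10, 12, 14, 16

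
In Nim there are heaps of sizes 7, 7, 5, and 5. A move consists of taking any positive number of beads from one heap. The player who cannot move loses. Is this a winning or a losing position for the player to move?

Nim-sum: 7 ⊕ 7 ⊕ 5 ⊕ 5 = 0.
The nim-sum is 0, so this is a P-position: the player to move is in a losing position under optimal play.

Losing position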